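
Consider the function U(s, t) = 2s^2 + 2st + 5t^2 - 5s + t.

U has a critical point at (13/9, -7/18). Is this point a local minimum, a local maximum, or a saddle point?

local minimum

The Hessian of U is constant: H = [[4, 2], [2, 10]].
det(H) = 4·10 − 2² = 36.
det(H) > 0 and tr(H) = 14 > 0, so H is positive definite and the point is a local minimum.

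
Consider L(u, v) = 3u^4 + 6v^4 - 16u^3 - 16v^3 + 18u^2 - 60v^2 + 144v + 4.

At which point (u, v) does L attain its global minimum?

(3, -2)

L(u,v) separates as P(u) + Q(v) + 4, so its minimum is min P + min Q + 4.
P'(u) = 12u(u - 3)(u - 1) vanishes at u ∈ {0, 1, 3}; Q'(v) = 24(v - 3)(v - 1)(v + 2) vanishes at v ∈ {-2, 1, 3}.
Local minima of P (where P''>0): P(0)=0, P(3)=-27. Local minima of Q: Q(-2)=-304, Q(3)=-54.
So the global minimum of L is P(3) + Q(-2) + 4 = -27 − 304 + 4 = -327, attained at (3, -2).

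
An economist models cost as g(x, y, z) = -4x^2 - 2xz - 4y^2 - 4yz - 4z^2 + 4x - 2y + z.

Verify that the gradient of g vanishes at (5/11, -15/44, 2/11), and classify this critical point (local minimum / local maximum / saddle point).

∇g = (-8x - 2z + 4, -8y - 4z - 2, -2x - 4y - 8z + 1); substituting (5/11, -15/44, 2/11) gives ∇g = (0, 0, 0), so (5/11, -15/44, 2/11) is indeed a critical point.
The Hessian is constant: H = [[-8, 0, -2], [0, -8, -4], [-2, -4, -8]].
Leading principal minors: Δ₁ = -8, Δ₂ = 64, Δ₃ = -352.
The minors alternate sign starting negative (−, +, −), so H is negative definite: a local maximum.

local maximum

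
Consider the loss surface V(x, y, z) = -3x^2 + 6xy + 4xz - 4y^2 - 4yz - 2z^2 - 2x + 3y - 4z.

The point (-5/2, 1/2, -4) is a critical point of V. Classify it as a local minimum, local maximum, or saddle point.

local maximum

The Hessian is constant: H = [[-6, 6, 4], [6, -8, -4], [4, -4, -4]].
Leading principal minors: Δ₁ = -6, Δ₂ = 12, Δ₃ = -16.
The minors alternate sign starting negative (−, +, −), so H is negative definite: a local maximum.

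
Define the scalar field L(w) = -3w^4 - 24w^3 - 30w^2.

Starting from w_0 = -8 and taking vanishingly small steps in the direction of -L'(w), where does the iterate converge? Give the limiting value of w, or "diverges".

L'(w) = -12w(w + 1)(w + 5), so L'(-8) = 2016.
Gradient descent moves in the -L' direction, i.e. w is decreasing.
There is no critical point below w=-8, and L' keeps the same sign, so the iterate runs off to −∞.

diverges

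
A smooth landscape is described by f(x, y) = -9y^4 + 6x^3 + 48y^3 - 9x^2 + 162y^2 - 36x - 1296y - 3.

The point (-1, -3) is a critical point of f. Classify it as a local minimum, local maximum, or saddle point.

local maximum

The mixed partial ∂²f/∂x∂y is 0, so the Hessian at any point is diag(f_xx, f_yy) = diag(18(2x - 1), 36(-3y^2 + 8y + 9)).
At (-1, -3): H = diag(-54, -1512).
Both eigenvalues are negative, so H is negative definite: a local maximum.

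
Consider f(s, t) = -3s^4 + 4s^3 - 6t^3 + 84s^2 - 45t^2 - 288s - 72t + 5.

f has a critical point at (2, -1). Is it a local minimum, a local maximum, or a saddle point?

saddle point

The mixed partial ∂²f/∂s∂t is 0, so the Hessian at any point is diag(f_ss, f_tt) = diag(12(-3s^2 + 2s + 14), -18(2t + 5)).
At (2, -1): H = diag(72, -54).
The eigenvalues have opposite signs, so H is indefinite: a saddle point.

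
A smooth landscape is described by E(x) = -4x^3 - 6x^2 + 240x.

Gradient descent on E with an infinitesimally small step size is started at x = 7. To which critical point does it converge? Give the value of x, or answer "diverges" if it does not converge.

E'(x) = -12(x - 4)(x + 5), so E'(7) = -432.
Gradient descent moves in the -E' direction, i.e. x is increasing.
There is no critical point above x=7, and E' keeps the same sign, so the iterate runs off to +∞.

diverges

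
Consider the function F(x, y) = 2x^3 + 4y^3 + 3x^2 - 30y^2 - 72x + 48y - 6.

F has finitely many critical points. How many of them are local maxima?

1

F separates as a function of x plus a function of y, so ∇F=0 decouples.
∂F/∂x = 6(x - 3)(x + 4) = 0 at x ∈ {-4, 3}; ∂F/∂y = 12(y - 4)(y - 1) = 0 at y ∈ {1, 4}.
The Hessian is diagonal: diag(F_xx, F_yy). Second derivatives: F_xx(-4)=-42, F_xx(3)=42; F_yy(1)=-36, F_yy(4)=36.
Local maxima occur where both diagonal entries negative: (-4, 1). Count: 1.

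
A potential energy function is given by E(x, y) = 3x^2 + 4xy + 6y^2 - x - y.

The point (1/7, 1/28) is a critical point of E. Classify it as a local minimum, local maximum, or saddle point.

local minimum

The Hessian of E is constant: H = [[6, 4], [4, 12]].
det(H) = 6·12 − 4² = 56.
det(H) > 0 and tr(H) = 18 > 0, so H is positive definite and the point is a local minimum.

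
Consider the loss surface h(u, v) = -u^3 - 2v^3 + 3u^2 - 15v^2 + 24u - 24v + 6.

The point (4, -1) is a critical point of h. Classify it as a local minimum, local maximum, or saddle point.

local maximum

The mixed partial ∂²h/∂u∂v is 0, so the Hessian at any point is diag(h_uu, h_vv) = diag(6(-u + 1), -6(2v + 5)).
At (4, -1): H = diag(-18, -18).
Both eigenvalues are negative, so H is negative definite: a local maximum.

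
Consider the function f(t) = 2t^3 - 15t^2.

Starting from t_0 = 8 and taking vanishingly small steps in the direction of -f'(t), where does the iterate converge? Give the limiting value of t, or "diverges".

f'(t) = 6t(t - 5), so f'(8) = 144.
Gradient descent moves in the -f' direction, i.e. t is decreasing.
The nearest critical point in that direction is t = 5, where f'' = 30 > 0 (a local minimum). The iterate converges there.

5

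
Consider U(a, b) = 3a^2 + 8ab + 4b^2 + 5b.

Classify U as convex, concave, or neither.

U is quadratic, so its Hessian is the constant matrix H = [[6, 8], [8, 8]].
det(H) = -16, tr(H) = 14.
det(H) < 0, so H is indefinite: neither convex nor concave.

neither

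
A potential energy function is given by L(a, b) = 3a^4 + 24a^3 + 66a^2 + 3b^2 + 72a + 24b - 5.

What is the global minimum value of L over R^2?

L(a,b) separates as P(a) + Q(b) − 5, so its minimum is min P + min Q − 5.
P'(a) = 12(a + 1)(a + 2)(a + 3) vanishes at a ∈ {-3, -2, -1}; Q'(b) = 6b + 24 vanishes at b ∈ {-4}.
Local minima of P (where P''>0): P(-3)=-27, P(-1)=-27. Local minima of Q: Q(-4)=-48.
So the global minimum of L is P(-3) + Q(-4) − 5 = -27 − 48 − 5 = -80, attained at (-3, -4).

-80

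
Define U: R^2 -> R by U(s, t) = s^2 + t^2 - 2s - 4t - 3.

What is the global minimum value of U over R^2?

-8

U(s,t) separates as P(s) + Q(t) − 3, so its minimum is min P + min Q − 3.
P'(s) = 2s - 2 vanishes at s ∈ {1}; Q'(t) = 2(t - 2) vanishes at t ∈ {2}.
Local minima of P (where P''>0): P(1)=-1. Local minima of Q: Q(2)=-4.
So the global minimum of U is P(1) + Q(2) − 3 = -1 − 4 − 3 = -8, attained at (1, 2).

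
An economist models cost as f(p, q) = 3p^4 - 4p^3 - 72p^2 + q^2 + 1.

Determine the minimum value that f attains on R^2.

f(p,q) separates as A(p) + B(q) + 1, so its minimum is min A + min B + 1.
A'(p) = 12p(p - 4)(p + 3) vanishes at p ∈ {-3, 0, 4}; B'(q) = 2q vanishes at q ∈ {0}.
Local minima of A (where A''>0): A(-3)=-297, A(4)=-640. Local minima of B: B(0)=0.
So the global minimum of f is A(4) + B(0) + 1 = -640 + 0 + 1 = -639, attained at (4, 0).

-639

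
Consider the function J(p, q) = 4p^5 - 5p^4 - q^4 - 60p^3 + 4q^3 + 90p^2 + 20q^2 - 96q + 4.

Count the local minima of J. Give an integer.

J separates as a function of p plus a function of q, so ∇J=0 decouples.
∂J/∂p = 20p(p - 3)(p - 1)(p + 3) = 0 at p ∈ {-3, 0, 1, 3}; ∂J/∂q = -4(q - 4)(q - 2)(q + 3) = 0 at q ∈ {-3, 2, 4}.
The Hessian is diagonal: diag(J_pp, J_qq). Second derivatives: J_pp(-3)=-1440, J_pp(0)=180, J_pp(1)=-160, J_pp(3)=720; J_qq(-3)=-140, J_qq(2)=40, J_qq(4)=-56.
Local minima occur where both diagonal entries positive: (0, 2), (3, 2). Count: 2.

2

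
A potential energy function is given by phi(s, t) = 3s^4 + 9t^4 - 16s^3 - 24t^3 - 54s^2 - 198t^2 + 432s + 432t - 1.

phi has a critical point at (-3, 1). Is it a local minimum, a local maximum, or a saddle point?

saddle point

The mixed partial ∂²phi/∂s∂t is 0, so the Hessian at any point is diag(phi_ss, phi_tt) = diag(12(3s^2 - 8s - 9), 36(3t^2 - 4t - 11)).
At (-3, 1): H = diag(504, -432).
The eigenvalues have opposite signs, so H is indefinite: a saddle point.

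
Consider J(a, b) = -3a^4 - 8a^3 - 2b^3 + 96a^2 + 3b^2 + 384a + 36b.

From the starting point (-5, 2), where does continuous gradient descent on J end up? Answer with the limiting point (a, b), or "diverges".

J is separable, so gradient descent decouples: a follows -∂J/∂a, b follows -∂J/∂b.
∂J/∂a = -12(a - 4)(a + 2)(a + 4); at a=-5 this is 324, so a decreases.
∂J/∂b = -6(b - 3)(b + 2); at b=2 this is 24, so b decreases.
The a-coordinate has no critical point in that direction and runs off to infinity.

diverges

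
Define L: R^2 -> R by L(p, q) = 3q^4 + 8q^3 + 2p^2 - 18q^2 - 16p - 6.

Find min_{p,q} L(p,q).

L(p,q) separates as A(p) + B(q) − 6, so its minimum is min A + min B − 6.
A'(p) = 4p - 16 vanishes at p ∈ {4}; B'(q) = 12q(q - 1)(q + 3) vanishes at q ∈ {-3, 0, 1}.
Local minima of A (where A''>0): A(4)=-32. Local minima of B: B(-3)=-135, B(1)=-7.
So the global minimum of L is A(4) + B(-3) − 6 = -32 − 135 − 6 = -173, attained at (4, -3).

-173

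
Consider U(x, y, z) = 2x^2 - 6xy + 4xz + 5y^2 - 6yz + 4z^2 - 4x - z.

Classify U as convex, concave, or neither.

U is quadratic, so its Hessian is the constant matrix H = [[4, -6, 4], [-6, 10, -6], [4, -6, 8]].
Leading principal minors: 4, 4, 16.
All positive ⇒ H ≻ 0 ⇒ convex.

convex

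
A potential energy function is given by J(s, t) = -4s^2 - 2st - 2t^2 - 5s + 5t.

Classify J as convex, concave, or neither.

concave

J is quadratic, so its Hessian is the constant matrix H = [[-8, -2], [-2, -4]].
det(H) = 28, tr(H) = -12.
det(H) > 0 and tr(H) < 0, so H is negative definite everywhere: concave.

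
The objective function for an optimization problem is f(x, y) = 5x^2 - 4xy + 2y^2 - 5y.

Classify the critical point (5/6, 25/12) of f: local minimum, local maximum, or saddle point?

The Hessian of f is constant: H = [[10, -4], [-4, 4]].
det(H) = 10·4 − (-4)² = 24.
det(H) > 0 and tr(H) = 14 > 0, so H is positive definite and the point is a local minimum.

local minimum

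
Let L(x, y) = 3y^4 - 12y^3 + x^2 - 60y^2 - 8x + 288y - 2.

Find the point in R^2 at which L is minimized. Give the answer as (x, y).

(4, -3)

L(x,y) separates as P(x) + Q(y) − 2, so its minimum is min P + min Q − 2.
P'(x) = 2x - 8 vanishes at x ∈ {4}; Q'(y) = 12(y - 4)(y - 2)(y + 3) vanishes at y ∈ {-3, 2, 4}.
Local minima of P (where P''>0): P(4)=-16. Local minima of Q: Q(-3)=-837, Q(4)=192.
So the global minimum of L is P(4) + Q(-3) − 2 = -16 − 837 − 2 = -855, attained at (4, -3).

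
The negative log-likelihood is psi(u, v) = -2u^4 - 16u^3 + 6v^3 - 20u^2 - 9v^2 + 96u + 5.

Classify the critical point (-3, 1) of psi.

local minimum

The mixed partial ∂²psi/∂u∂v is 0, so the Hessian at any point is diag(psi_uu, psi_vv) = diag(-8(3u^2 + 12u + 5), 18(2v - 1)).
At (-3, 1): H = diag(32, 18).
Both eigenvalues are positive, so H is positive definite: a local minimum.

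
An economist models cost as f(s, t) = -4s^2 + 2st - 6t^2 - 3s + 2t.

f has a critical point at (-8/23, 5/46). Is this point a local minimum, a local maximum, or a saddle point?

The Hessian of f is constant: H = [[-8, 2], [2, -12]].
det(H) = (-8)·(-12) − 2² = 92.
det(H) > 0 and tr(H) = -20 < 0, so H is negative definite and the point is a local maximum.

local maximum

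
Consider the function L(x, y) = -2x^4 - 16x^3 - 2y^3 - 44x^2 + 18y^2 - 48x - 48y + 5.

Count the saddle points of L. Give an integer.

L separates as a function of x plus a function of y, so ∇L=0 decouples.
∂L/∂x = -8(x + 1)(x + 2)(x + 3) = 0 at x ∈ {-3, -2, -1}; ∂L/∂y = -6(y - 4)(y - 2) = 0 at y ∈ {2, 4}.
The Hessian is diagonal: diag(L_xx, L_yy). Second derivatives: L_xx(-3)=-16, L_xx(-2)=8, L_xx(-1)=-16; L_yy(2)=12, L_yy(4)=-12.
Saddle points occur where the two diagonal entries have opposite signs: (-3, 2), (-2, 4), (-1, 2). Count: 3.

3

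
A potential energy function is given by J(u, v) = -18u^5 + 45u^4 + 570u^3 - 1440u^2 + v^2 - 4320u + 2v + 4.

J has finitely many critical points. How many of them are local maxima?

J separates as a function of u plus a function of v, so ∇J=0 decouples.
∂J/∂u = -90(u - 4)(u - 3)(u + 1)(u + 4) = 0 at u ∈ {-4, -1, 3, 4}; ∂J/∂v = 2(v + 1) = 0 at v ∈ {-1}.
The Hessian is diagonal: diag(J_uu, J_vv). Second derivatives: J_uu(-4)=15120, J_uu(-1)=-5400, J_uu(3)=2520, J_uu(4)=-3600; J_vv(-1)=2.
Local maxima occur where both diagonal entries negative: none. Count: 0.

0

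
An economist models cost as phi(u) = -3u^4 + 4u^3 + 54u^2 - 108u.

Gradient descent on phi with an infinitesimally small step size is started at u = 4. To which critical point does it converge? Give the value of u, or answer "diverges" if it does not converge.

diverges

phi'(u) = -12(u - 3)(u - 1)(u + 3), so phi'(4) = -252.
Gradient descent moves in the -phi' direction, i.e. u is increasing.
There is no critical point above u=4, and phi' keeps the same sign, so the iterate runs off to +∞.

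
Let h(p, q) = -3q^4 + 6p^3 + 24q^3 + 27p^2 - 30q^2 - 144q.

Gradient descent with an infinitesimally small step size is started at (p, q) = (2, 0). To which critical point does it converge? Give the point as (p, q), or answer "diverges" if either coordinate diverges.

(0, 3)

h is separable, so gradient descent decouples: p follows -∂h/∂p, q follows -∂h/∂q.
∂h/∂p = 18p(p + 3); at p=2 this is 180, so p decreases.
∂h/∂q = -12(q - 4)(q - 3)(q + 1); at q=0 this is -144, so q increases.
p converges to its nearest critical value 0 (a local min of the p-part); q converges to 3. The iterate converges to (0, 3).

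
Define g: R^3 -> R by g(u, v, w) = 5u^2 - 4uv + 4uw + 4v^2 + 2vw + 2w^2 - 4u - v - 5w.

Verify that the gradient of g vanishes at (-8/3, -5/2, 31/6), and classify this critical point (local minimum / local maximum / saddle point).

local minimum

∇g = (10u - 4v + 4w - 4, -4u + 8v + 2w - 1, 4u + 2v + 4w - 5); substituting (-8/3, -5/2, 31/6) gives ∇g = (0, 0, 0), so (-8/3, -5/2, 31/6) is indeed a critical point.
The Hessian is constant: H = [[10, -4, 4], [-4, 8, 2], [4, 2, 4]].
Leading principal minors: Δ₁ = 10, Δ₂ = 64, Δ₃ = 24.
All leading minors are positive, so H is positive definite: a local minimum.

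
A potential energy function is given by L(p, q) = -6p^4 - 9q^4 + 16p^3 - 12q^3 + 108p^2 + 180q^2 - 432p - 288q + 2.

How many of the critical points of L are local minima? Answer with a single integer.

1

L separates as a function of p plus a function of q, so ∇L=0 decouples.
∂L/∂p = -24(p - 3)(p - 2)(p + 3) = 0 at p ∈ {-3, 2, 3}; ∂L/∂q = -36(q - 2)(q - 1)(q + 4) = 0 at q ∈ {-4, 1, 2}.
The Hessian is diagonal: diag(L_pp, L_qq). Second derivatives: L_pp(-3)=-720, L_pp(2)=120, L_pp(3)=-144; L_qq(-4)=-1080, L_qq(1)=180, L_qq(2)=-216.
Local minima occur where both diagonal entries positive: (2, 1). Count: 1.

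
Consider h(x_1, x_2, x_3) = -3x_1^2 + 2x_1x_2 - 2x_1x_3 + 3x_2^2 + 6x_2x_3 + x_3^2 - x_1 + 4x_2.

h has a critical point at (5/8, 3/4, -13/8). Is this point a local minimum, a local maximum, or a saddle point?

saddle point

The Hessian is constant: H = [[-6, 2, -2], [2, 6, 6], [-2, 6, 2]].
Leading principal minors: Δ₁ = -6, Δ₂ = -40, Δ₃ = 64.
The minors fit neither the all-positive nor the alternating-sign pattern, so H is indefinite: a saddle point.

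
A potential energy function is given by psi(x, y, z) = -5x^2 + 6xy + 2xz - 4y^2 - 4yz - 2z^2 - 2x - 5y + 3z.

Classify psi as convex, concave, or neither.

concave

psi is quadratic, so its Hessian is the constant matrix H = [[-10, 6, 2], [6, -8, -4], [2, -4, -4]].
Leading principal minors: -10, 44, -80.
Signs alternate −, +, − ⇒ H ≺ 0 ⇒ concave.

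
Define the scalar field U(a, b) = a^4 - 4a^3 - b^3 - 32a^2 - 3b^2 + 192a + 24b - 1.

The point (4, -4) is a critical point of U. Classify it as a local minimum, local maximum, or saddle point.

local minimum

The mixed partial ∂²U/∂a∂b is 0, so the Hessian at any point is diag(U_aa, U_bb) = diag(4(3a^2 - 6a - 16), -6(b + 1)).
At (4, -4): H = diag(32, 18).
Both eigenvalues are positive, so H is positive definite: a local minimum.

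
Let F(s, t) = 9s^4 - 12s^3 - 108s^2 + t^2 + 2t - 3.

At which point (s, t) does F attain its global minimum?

F(s,t) separates as P(s) + Q(t) − 3, so its minimum is min P + min Q − 3.
P'(s) = 36s(s - 3)(s + 2) vanishes at s ∈ {-2, 0, 3}; Q'(t) = 2(t + 1) vanishes at t ∈ {-1}.
Local minima of P (where P''>0): P(-2)=-192, P(3)=-567. Local minima of Q: Q(-1)=-1.
So the global minimum of F is P(3) + Q(-1) − 3 = -567 − 1 − 3 = -571, attained at (3, -1).

(3, -1)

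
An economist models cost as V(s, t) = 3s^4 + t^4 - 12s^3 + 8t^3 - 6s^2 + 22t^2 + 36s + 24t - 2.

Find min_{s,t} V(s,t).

-38

V(s,t) separates as P(s) + Q(t) − 2, so its minimum is min P + min Q − 2.
P'(s) = 12(s - 3)(s - 1)(s + 1) vanishes at s ∈ {-1, 1, 3}; Q'(t) = 4(t + 1)(t + 2)(t + 3) vanishes at t ∈ {-3, -2, -1}.
Local minima of P (where P''>0): P(-1)=-27, P(3)=-27. Local minima of Q: Q(-3)=-9, Q(-1)=-9.
So the global minimum of V is P(-1) + Q(-3) − 2 = -27 − 9 − 2 = -38, attained at (-1, -3).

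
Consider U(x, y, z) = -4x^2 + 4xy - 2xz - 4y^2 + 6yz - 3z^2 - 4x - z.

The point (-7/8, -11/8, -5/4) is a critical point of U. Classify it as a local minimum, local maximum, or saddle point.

local maximum

The Hessian is constant: H = [[-8, 4, -2], [4, -8, 6], [-2, 6, -6]].
Leading principal minors: Δ₁ = -8, Δ₂ = 48, Δ₃ = -64.
The minors alternate sign starting negative (−, +, −), so H is negative definite: a local maximum.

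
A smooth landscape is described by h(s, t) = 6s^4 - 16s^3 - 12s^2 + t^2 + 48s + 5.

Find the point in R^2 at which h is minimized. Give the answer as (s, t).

h(s,t) separates as P(s) + Q(t) + 5, so its minimum is min P + min Q + 5.
P'(s) = 24(s - 2)(s - 1)(s + 1) vanishes at s ∈ {-1, 1, 2}; Q'(t) = 2t vanishes at t ∈ {0}.
Local minima of P (where P''>0): P(-1)=-38, P(2)=16. Local minima of Q: Q(0)=0.
So the global minimum of h is P(-1) + Q(0) + 5 = -38 + 0 + 5 = -33, attained at (-1, 0).

(-1, 0)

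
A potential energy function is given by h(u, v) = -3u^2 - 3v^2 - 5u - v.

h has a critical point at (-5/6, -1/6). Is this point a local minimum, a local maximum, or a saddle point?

The Hessian of h is constant: H = [[-6, 0], [0, -6]].
det(H) = (-6)·(-6) − 0² = 36.
det(H) > 0 and tr(H) = -12 < 0, so H is negative definite and the point is a local maximum.

local maximum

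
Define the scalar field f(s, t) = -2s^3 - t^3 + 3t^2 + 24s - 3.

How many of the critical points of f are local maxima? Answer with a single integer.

1

f separates as a function of s plus a function of t, so ∇f=0 decouples.
∂f/∂s = -6(s - 2)(s + 2) = 0 at s ∈ {-2, 2}; ∂f/∂t = -3t(t - 2) = 0 at t ∈ {0, 2}.
The Hessian is diagonal: diag(f_ss, f_tt). Second derivatives: f_ss(-2)=24, f_ss(2)=-24; f_tt(0)=6, f_tt(2)=-6.
Local maxima occur where both diagonal entries negative: (2, 2). Count: 1.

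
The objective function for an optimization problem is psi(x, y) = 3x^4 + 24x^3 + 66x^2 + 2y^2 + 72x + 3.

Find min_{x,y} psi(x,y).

-24

psi(x,y) separates as P(x) + Q(y) + 3, so its minimum is min P + min Q + 3.
P'(x) = 12(x + 1)(x + 2)(x + 3) vanishes at x ∈ {-3, -2, -1}; Q'(y) = 4y vanishes at y ∈ {0}.
Local minima of P (where P''>0): P(-3)=-27, P(-1)=-27. Local minima of Q: Q(0)=0.
So the global minimum of psi is P(-3) + Q(0) + 3 = -27 + 0 + 3 = -24, attained at (-3, 0).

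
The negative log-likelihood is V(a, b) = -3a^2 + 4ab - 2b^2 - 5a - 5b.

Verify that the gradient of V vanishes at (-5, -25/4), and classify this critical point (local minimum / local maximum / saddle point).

∇V = (-6a + 4b - 5, 4a - 4b - 5); substituting (-5, -25/4) gives ∇V = (0, 0), so (-5, -25/4) is indeed a critical point.
The Hessian of V is constant: H = [[-6, 4], [4, -4]].
det(H) = (-6)·(-4) − 4² = 8.
det(H) > 0 and tr(H) = -10 < 0, so H is negative definite and the point is a local maximum.

local maximum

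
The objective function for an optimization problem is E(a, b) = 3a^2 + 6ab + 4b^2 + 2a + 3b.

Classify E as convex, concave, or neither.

E is quadratic, so its Hessian is the constant matrix H = [[6, 6], [6, 8]].
det(H) = 12, tr(H) = 14.
det(H) > 0 and tr(H) > 0, so H is positive definite everywhere: convex.

convex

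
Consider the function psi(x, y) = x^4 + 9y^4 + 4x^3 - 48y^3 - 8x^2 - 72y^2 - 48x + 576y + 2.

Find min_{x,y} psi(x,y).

-990

psi(x,y) separates as P(x) + Q(y) + 2, so its minimum is min P + min Q + 2.
P'(x) = 4(x - 2)(x + 2)(x + 3) vanishes at x ∈ {-3, -2, 2}; Q'(y) = 36(y - 4)(y - 2)(y + 2) vanishes at y ∈ {-2, 2, 4}.
Local minima of P (where P''>0): P(-3)=45, P(2)=-80. Local minima of Q: Q(-2)=-912, Q(4)=384.
So the global minimum of psi is P(2) + Q(-2) + 2 = -80 − 912 + 2 = -990, attained at (2, -2).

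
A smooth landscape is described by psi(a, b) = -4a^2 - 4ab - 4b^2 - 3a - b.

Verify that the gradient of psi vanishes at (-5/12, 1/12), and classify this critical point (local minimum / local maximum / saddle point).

∇psi = (-8a - 4b - 3, -4a - 8b - 1); substituting (-5/12, 1/12) gives ∇psi = (0, 0), so (-5/12, 1/12) is indeed a critical point.
The Hessian of psi is constant: H = [[-8, -4], [-4, -8]].
det(H) = (-8)·(-8) − (-4)² = 48.
det(H) > 0 and tr(H) = -16 < 0, so H is negative definite and the point is a local maximum.

local maximum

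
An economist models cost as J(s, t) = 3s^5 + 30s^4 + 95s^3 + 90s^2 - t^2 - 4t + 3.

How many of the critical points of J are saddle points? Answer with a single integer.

J separates as a function of s plus a function of t, so ∇J=0 decouples.
∂J/∂s = 15s(s + 1)(s + 3)(s + 4) = 0 at s ∈ {-4, -3, -1, 0}; ∂J/∂t = -2(t + 2) = 0 at t ∈ {-2}.
The Hessian is diagonal: diag(J_ss, J_tt). Second derivatives: J_ss(-4)=-180, J_ss(-3)=90, J_ss(-1)=-90, J_ss(0)=180; J_tt(-2)=-2.
Saddle points occur where the two diagonal entries have opposite signs: (-3, -2), (0, -2). Count: 2.

2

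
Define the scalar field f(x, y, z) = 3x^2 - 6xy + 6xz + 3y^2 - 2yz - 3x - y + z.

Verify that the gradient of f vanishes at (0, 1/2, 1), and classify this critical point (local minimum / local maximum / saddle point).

saddle point

∇f = (6x - 6y + 6z - 3, -6x + 6y - 2z - 1, 6x - 2y + 1); substituting (0, 1/2, 1) gives ∇f = (0, 0, 0), so (0, 1/2, 1) is indeed a critical point.
The Hessian is constant: H = [[6, -6, 6], [-6, 6, -2], [6, -2, 0]].
Leading principal minors: Δ₁ = 6, Δ₂ = 0, Δ₃ = -96.
The minors fit neither the all-positive nor the alternating-sign pattern, so H is indefinite: a saddle point.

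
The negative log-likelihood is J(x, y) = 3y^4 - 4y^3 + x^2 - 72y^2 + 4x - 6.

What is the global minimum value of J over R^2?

J(x,y) separates as P(x) + Q(y) − 6, so its minimum is min P + min Q − 6.
P'(x) = 2x + 4 vanishes at x ∈ {-2}; Q'(y) = 12y(y - 4)(y + 3) vanishes at y ∈ {-3, 0, 4}.
Local minima of P (where P''>0): P(-2)=-4. Local minima of Q: Q(-3)=-297, Q(4)=-640.
So the global minimum of J is P(-2) + Q(4) − 6 = -4 − 640 − 6 = -650, attained at (-2, 4).

-650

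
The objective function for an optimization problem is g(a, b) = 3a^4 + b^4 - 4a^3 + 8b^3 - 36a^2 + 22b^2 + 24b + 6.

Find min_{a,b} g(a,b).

-192

g(a,b) separates as P(a) + Q(b) + 6, so its minimum is min P + min Q + 6.
P'(a) = 12a(a - 3)(a + 2) vanishes at a ∈ {-2, 0, 3}; Q'(b) = 4(b + 1)(b + 2)(b + 3) vanishes at b ∈ {-3, -2, -1}.
Local minima of P (where P''>0): P(-2)=-64, P(3)=-189. Local minima of Q: Q(-3)=-9, Q(-1)=-9.
So the global minimum of g is P(3) + Q(-3) + 6 = -189 − 9 + 6 = -192, attained at (3, -3).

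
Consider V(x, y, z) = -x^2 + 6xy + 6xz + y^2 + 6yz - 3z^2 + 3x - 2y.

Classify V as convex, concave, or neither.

V is quadratic, so its Hessian is the constant matrix H = [[-2, 6, 6], [6, 2, 6], [6, 6, -6]].
Leading principal minors: -2, -40, 672.
Neither pattern holds ⇒ H is indefinite ⇒ neither convex nor concave.

neither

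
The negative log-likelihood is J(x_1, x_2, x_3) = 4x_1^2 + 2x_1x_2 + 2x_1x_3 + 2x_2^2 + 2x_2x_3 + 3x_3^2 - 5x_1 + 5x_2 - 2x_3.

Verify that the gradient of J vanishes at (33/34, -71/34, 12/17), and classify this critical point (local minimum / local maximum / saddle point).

∇J = (8x_1 + 2x_2 + 2x_3 - 5, 2x_1 + 4x_2 + 2x_3 + 5, 2x_1 + 2x_2 + 6x_3 - 2); substituting (33/34, -71/34, 12/17) gives ∇J = (0, 0, 0), so (33/34, -71/34, 12/17) is indeed a critical point.
The Hessian is constant: H = [[8, 2, 2], [2, 4, 2], [2, 2, 6]].
Leading principal minors: Δ₁ = 8, Δ₂ = 28, Δ₃ = 136.
All leading minors are positive, so H is positive definite: a local minimum.

local minimum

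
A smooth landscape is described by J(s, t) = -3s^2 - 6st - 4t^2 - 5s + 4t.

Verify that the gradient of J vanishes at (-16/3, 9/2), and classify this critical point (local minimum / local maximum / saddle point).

∇J = (-6s - 6t - 5, -6s - 8t + 4); substituting (-16/3, 9/2) gives ∇J = (0, 0), so (-16/3, 9/2) is indeed a critical point.
The Hessian of J is constant: H = [[-6, -6], [-6, -8]].
det(H) = (-6)·(-8) − (-6)² = 12.
det(H) > 0 and tr(H) = -14 < 0, so H is negative definite and the point is a local maximum.

local maximum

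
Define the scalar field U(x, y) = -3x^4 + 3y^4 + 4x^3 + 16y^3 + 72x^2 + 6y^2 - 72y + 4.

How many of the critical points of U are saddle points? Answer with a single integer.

5

U separates as a function of x plus a function of y, so ∇U=0 decouples.
∂U/∂x = -12x(x - 4)(x + 3) = 0 at x ∈ {-3, 0, 4}; ∂U/∂y = 12(y - 1)(y + 2)(y + 3) = 0 at y ∈ {-3, -2, 1}.
The Hessian is diagonal: diag(U_xx, U_yy). Second derivatives: U_xx(-3)=-252, U_xx(0)=144, U_xx(4)=-336; U_yy(-3)=48, U_yy(-2)=-36, U_yy(1)=144.
Saddle points occur where the two diagonal entries have opposite signs: (-3, -3), (-3, 1), (0, -2), (4, -3), (4, 1). Count: 5.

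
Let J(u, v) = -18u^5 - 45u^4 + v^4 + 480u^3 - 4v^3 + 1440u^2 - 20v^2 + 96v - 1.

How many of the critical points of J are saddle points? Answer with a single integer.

J separates as a function of u plus a function of v, so ∇J=0 decouples.
∂J/∂u = -90u(u - 4)(u + 2)(u + 4) = 0 at u ∈ {-4, -2, 0, 4}; ∂J/∂v = 4(v - 4)(v - 2)(v + 3) = 0 at v ∈ {-3, 2, 4}.
The Hessian is diagonal: diag(J_uu, J_vv). Second derivatives: J_uu(-4)=5760, J_uu(-2)=-2160, J_uu(0)=2880, J_uu(4)=-17280; J_vv(-3)=140, J_vv(2)=-40, J_vv(4)=56.
Saddle points occur where the two diagonal entries have opposite signs: (-4, 2), (-2, -3), (-2, 4), (0, 2), (4, -3), (4, 4). Count: 6.

6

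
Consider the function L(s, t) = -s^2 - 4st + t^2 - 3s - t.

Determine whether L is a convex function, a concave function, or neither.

L is quadratic, so its Hessian is the constant matrix H = [[-2, -4], [-4, 2]].
det(H) = -20, tr(H) = 0.
det(H) < 0, so H is indefinite: neither convex nor concave.

neither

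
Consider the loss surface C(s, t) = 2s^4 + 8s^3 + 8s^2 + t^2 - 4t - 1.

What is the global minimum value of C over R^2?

C(s,t) separates as P(s) + Q(t) − 1, so its minimum is min P + min Q − 1.
P'(s) = 8s(s + 1)(s + 2) vanishes at s ∈ {-2, -1, 0}; Q'(t) = 2(t - 2) vanishes at t ∈ {2}.
Local minima of P (where P''>0): P(-2)=0, P(0)=0. Local minima of Q: Q(2)=-4.
So the global minimum of C is P(-2) + Q(2) − 1 = 0 − 4 − 1 = -5, attained at (-2, 2).

-5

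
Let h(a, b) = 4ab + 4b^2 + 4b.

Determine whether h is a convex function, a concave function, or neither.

h is quadratic, so its Hessian is the constant matrix H = [[0, 4], [4, 8]].
det(H) = -16, tr(H) = 8.
det(H) < 0, so H is indefinite: neither convex nor concave.

neither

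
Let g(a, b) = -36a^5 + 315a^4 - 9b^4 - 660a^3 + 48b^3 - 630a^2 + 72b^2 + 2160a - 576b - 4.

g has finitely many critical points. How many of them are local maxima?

g separates as a function of a plus a function of b, so ∇g=0 decouples.
∂g/∂a = -180(a - 4)(a - 3)(a - 1)(a + 1) = 0 at a ∈ {-1, 1, 3, 4}; ∂g/∂b = -36(b - 4)(b - 2)(b + 2) = 0 at b ∈ {-2, 2, 4}.
The Hessian is diagonal: diag(g_aa, g_bb). Second derivatives: g_aa(-1)=7200, g_aa(1)=-2160, g_aa(3)=1440, g_aa(4)=-2700; g_bb(-2)=-864, g_bb(2)=288, g_bb(4)=-432.
Local maxima occur where both diagonal entries negative: (1, -2), (1, 4), (4, -2), (4, 4). Count: 4.

4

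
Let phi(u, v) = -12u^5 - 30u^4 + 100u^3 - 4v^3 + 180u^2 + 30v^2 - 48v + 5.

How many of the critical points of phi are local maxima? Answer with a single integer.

phi separates as a function of u plus a function of v, so ∇phi=0 decouples.
∂phi/∂u = -60u(u - 2)(u + 1)(u + 3) = 0 at u ∈ {-3, -1, 0, 2}; ∂phi/∂v = -12(v - 4)(v - 1) = 0 at v ∈ {1, 4}.
The Hessian is diagonal: diag(phi_uu, phi_vv). Second derivatives: phi_uu(-3)=1800, phi_uu(-1)=-360, phi_uu(0)=360, phi_uu(2)=-1800; phi_vv(1)=36, phi_vv(4)=-36.
Local maxima occur where both diagonal entries negative: (-1, 4), (2, 4). Count: 2.

2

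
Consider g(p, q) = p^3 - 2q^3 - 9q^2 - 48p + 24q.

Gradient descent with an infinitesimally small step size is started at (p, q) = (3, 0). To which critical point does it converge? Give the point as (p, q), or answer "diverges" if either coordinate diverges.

(4, -4)

g is separable, so gradient descent decouples: p follows -∂g/∂p, q follows -∂g/∂q.
∂g/∂p = 3(p - 4)(p + 4); at p=3 this is -21, so p increases.
∂g/∂q = -6(q - 1)(q + 4); at q=0 this is 24, so q decreases.
p converges to its nearest critical value 4 (a local min of the p-part); q converges to -4. The iterate converges to (4, -4).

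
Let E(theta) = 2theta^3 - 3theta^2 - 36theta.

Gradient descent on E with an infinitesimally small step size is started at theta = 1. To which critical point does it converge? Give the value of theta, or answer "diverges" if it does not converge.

E'(theta) = 6(theta - 3)(theta + 2), so E'(1) = -36.
Gradient descent moves in the -E' direction, i.e. theta is increasing.
The nearest critical point in that direction is theta = 3, where E'' = 30 > 0 (a local minimum). The iterate converges there.

3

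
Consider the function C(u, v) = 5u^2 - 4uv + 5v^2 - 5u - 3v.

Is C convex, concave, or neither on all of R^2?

C is quadratic, so its Hessian is the constant matrix H = [[10, -4], [-4, 10]].
det(H) = 84, tr(H) = 20.
det(H) > 0 and tr(H) > 0, so H is positive definite everywhere: convex.

convex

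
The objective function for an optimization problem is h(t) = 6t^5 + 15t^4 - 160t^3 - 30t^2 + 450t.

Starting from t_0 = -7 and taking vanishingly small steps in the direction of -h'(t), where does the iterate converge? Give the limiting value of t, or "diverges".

h'(t) = 30(t - 3)(t - 1)(t + 1)(t + 5), so h'(-7) = 28800.
Gradient descent moves in the -h' direction, i.e. t is decreasing.
There is no critical point below t=-7, and h' keeps the same sign, so the iterate runs off to −∞.

diverges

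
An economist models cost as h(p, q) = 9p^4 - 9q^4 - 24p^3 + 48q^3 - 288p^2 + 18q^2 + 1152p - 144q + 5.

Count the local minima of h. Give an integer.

h separates as a function of p plus a function of q, so ∇h=0 decouples.
∂h/∂p = 36(p - 4)(p - 2)(p + 4) = 0 at p ∈ {-4, 2, 4}; ∂h/∂q = -36(q - 4)(q - 1)(q + 1) = 0 at q ∈ {-1, 1, 4}.
The Hessian is diagonal: diag(h_pp, h_qq). Second derivatives: h_pp(-4)=1728, h_pp(2)=-432, h_pp(4)=576; h_qq(-1)=-360, h_qq(1)=216, h_qq(4)=-540.
Local minima occur where both diagonal entries positive: (-4, 1), (4, 1). Count: 2.

2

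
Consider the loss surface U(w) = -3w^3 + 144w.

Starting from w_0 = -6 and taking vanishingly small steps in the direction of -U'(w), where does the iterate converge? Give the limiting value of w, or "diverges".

-4

U'(w) = -9(w - 4)(w + 4), so U'(-6) = -180.
Gradient descent moves in the -U' direction, i.e. w is increasing.
The nearest critical point in that direction is w = -4, where U'' = 72 > 0 (a local minimum). The iterate converges there.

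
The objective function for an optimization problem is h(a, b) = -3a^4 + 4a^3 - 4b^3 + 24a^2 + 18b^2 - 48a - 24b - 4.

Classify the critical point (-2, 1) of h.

The mixed partial ∂²h/∂a∂b is 0, so the Hessian at any point is diag(h_aa, h_bb) = diag(12(-3a^2 + 2a + 4), 12(-2b + 3)).
At (-2, 1): H = diag(-144, 12).
The eigenvalues have opposite signs, so H is indefinite: a saddle point.

saddle point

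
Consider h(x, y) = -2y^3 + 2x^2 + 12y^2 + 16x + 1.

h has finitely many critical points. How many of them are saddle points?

h separates as a function of x plus a function of y, so ∇h=0 decouples.
∂h/∂x = 4(x + 4) = 0 at x ∈ {-4}; ∂h/∂y = -6y(y - 4) = 0 at y ∈ {0, 4}.
The Hessian is diagonal: diag(h_xx, h_yy). Second derivatives: h_xx(-4)=4; h_yy(0)=24, h_yy(4)=-24.
Saddle points occur where the two diagonal entries have opposite signs: (-4, 4). Count: 1.

1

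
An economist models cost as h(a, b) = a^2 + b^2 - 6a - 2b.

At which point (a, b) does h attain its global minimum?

h(a,b) separates as P(a) + Q(b), so its minimum is min P + min Q.
P'(a) = 2a - 6 vanishes at a ∈ {3}; Q'(b) = 2b - 2 vanishes at b ∈ {1}.
Local minima of P (where P''>0): P(3)=-9. Local minima of Q: Q(1)=-1.
So the global minimum of h is P(3) + Q(1) = -9 − 1 = -10, attained at (3, 1).

(3, 1)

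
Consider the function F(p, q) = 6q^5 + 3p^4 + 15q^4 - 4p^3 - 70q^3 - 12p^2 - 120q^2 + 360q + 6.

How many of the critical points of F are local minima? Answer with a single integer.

F separates as a function of p plus a function of q, so ∇F=0 decouples.
∂F/∂p = 12p(p - 2)(p + 1) = 0 at p ∈ {-1, 0, 2}; ∂F/∂q = 30(q - 2)(q - 1)(q + 2)(q + 3) = 0 at q ∈ {-3, -2, 1, 2}.
The Hessian is diagonal: diag(F_pp, F_qq). Second derivatives: F_pp(-1)=36, F_pp(0)=-24, F_pp(2)=72; F_qq(-3)=-600, F_qq(-2)=360, F_qq(1)=-360, F_qq(2)=600.
Local minima occur where both diagonal entries positive: (-1, -2), (-1, 2), (2, -2), (2, 2). Count: 4.

4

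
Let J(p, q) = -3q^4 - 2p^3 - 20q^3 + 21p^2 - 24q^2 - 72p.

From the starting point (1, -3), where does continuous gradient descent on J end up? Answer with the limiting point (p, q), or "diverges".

(3, -1)

J is separable, so gradient descent decouples: p follows -∂J/∂p, q follows -∂J/∂q.
∂J/∂p = -6(p - 4)(p - 3); at p=1 this is -36, so p increases.
∂J/∂q = -12q(q + 1)(q + 4); at q=-3 this is -72, so q increases.
p converges to its nearest critical value 3 (a local min of the p-part); q converges to -1. The iterate converges to (3, -1).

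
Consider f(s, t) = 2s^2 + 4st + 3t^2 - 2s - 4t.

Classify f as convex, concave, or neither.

convex

f is quadratic, so its Hessian is the constant matrix H = [[4, 4], [4, 6]].
det(H) = 8, tr(H) = 10.
det(H) > 0 and tr(H) > 0, so H is positive definite everywhere: convex.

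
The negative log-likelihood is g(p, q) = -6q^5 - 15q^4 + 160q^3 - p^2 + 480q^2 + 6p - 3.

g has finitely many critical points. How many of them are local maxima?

g separates as a function of p plus a function of q, so ∇g=0 decouples.
∂g/∂p = -2(p - 3) = 0 at p ∈ {3}; ∂g/∂q = -30q(q - 4)(q + 2)(q + 4) = 0 at q ∈ {-4, -2, 0, 4}.
The Hessian is diagonal: diag(g_pp, g_qq). Second derivatives: g_pp(3)=-2; g_qq(-4)=1920, g_qq(-2)=-720, g_qq(0)=960, g_qq(4)=-5760.
Local maxima occur where both diagonal entries negative: (3, -2), (3, 4). Count: 2.

2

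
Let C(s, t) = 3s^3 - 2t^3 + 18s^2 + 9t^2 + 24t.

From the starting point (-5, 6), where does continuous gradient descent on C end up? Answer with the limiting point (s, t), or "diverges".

C is separable, so gradient descent decouples: s follows -∂C/∂s, t follows -∂C/∂t.
∂C/∂s = 9s(s + 4); at s=-5 this is 45, so s decreases.
∂C/∂t = -6(t - 4)(t + 1); at t=6 this is -84, so t increases.
The s-coordinate has no critical point in that direction and runs off to infinity.

diverges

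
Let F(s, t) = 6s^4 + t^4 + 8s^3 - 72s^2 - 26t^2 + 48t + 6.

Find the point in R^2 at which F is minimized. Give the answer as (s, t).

(-3, -4)

F(s,t) separates as P(s) + Q(t) + 6, so its minimum is min P + min Q + 6.
P'(s) = 24s(s - 2)(s + 3) vanishes at s ∈ {-3, 0, 2}; Q'(t) = 4(t - 3)(t - 1)(t + 4) vanishes at t ∈ {-4, 1, 3}.
Local minima of P (where P''>0): P(-3)=-378, P(2)=-128. Local minima of Q: Q(-4)=-352, Q(3)=-9.
So the global minimum of F is P(-3) + Q(-4) + 6 = -378 − 352 + 6 = -724, attained at (-3, -4).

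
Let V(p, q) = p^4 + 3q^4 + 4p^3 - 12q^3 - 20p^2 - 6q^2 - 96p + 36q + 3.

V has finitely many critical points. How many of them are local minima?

V separates as a function of p plus a function of q, so ∇V=0 decouples.
∂V/∂p = 4(p - 3)(p + 2)(p + 4) = 0 at p ∈ {-4, -2, 3}; ∂V/∂q = 12(q - 3)(q - 1)(q + 1) = 0 at q ∈ {-1, 1, 3}.
The Hessian is diagonal: diag(V_pp, V_qq). Second derivatives: V_pp(-4)=56, V_pp(-2)=-40, V_pp(3)=140; V_qq(-1)=96, V_qq(1)=-48, V_qq(3)=96.
Local minima occur where both diagonal entries positive: (-4, -1), (-4, 3), (3, -1), (3, 3). Count: 4.

4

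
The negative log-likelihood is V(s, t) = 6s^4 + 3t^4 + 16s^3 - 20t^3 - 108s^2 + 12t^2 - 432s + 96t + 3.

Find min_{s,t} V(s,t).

-1408

V(s,t) separates as P(s) + Q(t) + 3, so its minimum is min P + min Q + 3.
P'(s) = 24(s - 3)(s + 2)(s + 3) vanishes at s ∈ {-3, -2, 3}; Q'(t) = 12(t - 4)(t - 2)(t + 1) vanishes at t ∈ {-1, 2, 4}.
Local minima of P (where P''>0): P(-3)=378, P(3)=-1350. Local minima of Q: Q(-1)=-61, Q(4)=64.
So the global minimum of V is P(3) + Q(-1) + 3 = -1350 − 61 + 3 = -1408, attained at (3, -1).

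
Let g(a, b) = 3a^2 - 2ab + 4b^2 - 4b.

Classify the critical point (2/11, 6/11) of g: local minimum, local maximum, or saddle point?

The Hessian of g is constant: H = [[6, -2], [-2, 8]].
det(H) = 6·8 − (-2)² = 44.
det(H) > 0 and tr(H) = 14 > 0, so H is positive definite and the point is a local minimum.

local minimum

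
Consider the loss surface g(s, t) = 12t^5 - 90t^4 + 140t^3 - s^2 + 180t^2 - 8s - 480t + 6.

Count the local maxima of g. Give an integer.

2

g separates as a function of s plus a function of t, so ∇g=0 decouples.
∂g/∂s = -2(s + 4) = 0 at s ∈ {-4}; ∂g/∂t = 60(t - 4)(t - 2)(t - 1)(t + 1) = 0 at t ∈ {-1, 1, 2, 4}.
The Hessian is diagonal: diag(g_ss, g_tt). Second derivatives: g_ss(-4)=-2; g_tt(-1)=-1800, g_tt(1)=360, g_tt(2)=-360, g_tt(4)=1800.
Local maxima occur where both diagonal entries negative: (-4, -1), (-4, 2). Count: 2.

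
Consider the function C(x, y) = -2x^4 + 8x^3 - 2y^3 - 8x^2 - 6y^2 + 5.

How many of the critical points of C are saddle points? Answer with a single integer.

C separates as a function of x plus a function of y, so ∇C=0 decouples.
∂C/∂x = -8x(x - 2)(x - 1) = 0 at x ∈ {0, 1, 2}; ∂C/∂y = -6y(y + 2) = 0 at y ∈ {-2, 0}.
The Hessian is diagonal: diag(C_xx, C_yy). Second derivatives: C_xx(0)=-16, C_xx(1)=8, C_xx(2)=-16; C_yy(-2)=12, C_yy(0)=-12.
Saddle points occur where the two diagonal entries have opposite signs: (0, -2), (1, 0), (2, -2). Count: 3.

3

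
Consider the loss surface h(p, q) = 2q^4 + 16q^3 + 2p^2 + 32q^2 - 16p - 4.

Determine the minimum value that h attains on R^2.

-36

h(p,q) separates as A(p) + B(q) − 4, so its minimum is min A + min B − 4.
A'(p) = 4p - 16 vanishes at p ∈ {4}; B'(q) = 8q(q + 2)(q + 4) vanishes at q ∈ {-4, -2, 0}.
Local minima of A (where A''>0): A(4)=-32. Local minima of B: B(-4)=0, B(0)=0.
So the global minimum of h is A(4) + B(-4) − 4 = -32 + 0 − 4 = -36, attained at (4, -4).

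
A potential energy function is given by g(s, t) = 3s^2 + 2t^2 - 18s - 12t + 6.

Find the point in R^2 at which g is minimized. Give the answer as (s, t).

g(s,t) separates as P(s) + Q(t) + 6, so its minimum is min P + min Q + 6.
P'(s) = 6s - 18 vanishes at s ∈ {3}; Q'(t) = 4(t - 3) vanishes at t ∈ {3}.
Local minima of P (where P''>0): P(3)=-27. Local minima of Q: Q(3)=-18.
So the global minimum of g is P(3) + Q(3) + 6 = -27 − 18 + 6 = -39, attained at (3, 3).

(3, 3)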